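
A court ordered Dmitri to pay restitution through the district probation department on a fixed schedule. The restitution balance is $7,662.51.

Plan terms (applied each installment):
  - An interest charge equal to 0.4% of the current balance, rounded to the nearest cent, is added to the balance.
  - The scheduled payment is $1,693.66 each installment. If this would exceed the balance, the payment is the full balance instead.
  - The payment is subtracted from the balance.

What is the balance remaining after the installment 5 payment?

$0.00

# | Opening | Interest | Payment | End bal
1 | $7,662.51 | $30.65 | $1,693.66 | $5,999.50
2 | $5,999.50 | $24.00 | $1,693.66 | $4,329.84
3 | $4,329.84 | $17.32 | $1,693.66 | $2,653.50
4 | $2,653.50 | $10.61 | $1,693.66 | $970.45
5 | $970.45 | $3.88 | $974.33 | $0.00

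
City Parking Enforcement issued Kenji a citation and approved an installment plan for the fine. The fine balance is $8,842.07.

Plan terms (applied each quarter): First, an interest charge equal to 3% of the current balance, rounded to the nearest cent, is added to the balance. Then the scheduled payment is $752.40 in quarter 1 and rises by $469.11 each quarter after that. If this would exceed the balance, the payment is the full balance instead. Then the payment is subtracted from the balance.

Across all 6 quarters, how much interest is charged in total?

$1,075.51

Quarter 1: opening $8,842.07; interest $265.26 → $9,107.33; payment $752.40; balance $8,354.93
Quarter 2: opening $8,354.93; interest $250.65 → $8,605.58; payment $1,221.51; balance $7,384.07
Quarter 3: opening $7,384.07; interest $221.52 → $7,605.59; payment $1,690.62; balance $5,914.97
Quarter 4: opening $5,914.97; interest $177.45 → $6,092.42; payment $2,159.73; balance $3,932.69
Quarter 5: opening $3,932.69; interest $117.98 → $4,050.67; payment $2,628.84; balance $1,421.83
Quarter 6: opening $1,421.83; interest $42.65 → $1,464.48; payment $1,464.48; balance $0.00
Total interest: $265.26 + $250.65 + $221.52 + $177.45 + $117.98 + $42.65 = $1,075.51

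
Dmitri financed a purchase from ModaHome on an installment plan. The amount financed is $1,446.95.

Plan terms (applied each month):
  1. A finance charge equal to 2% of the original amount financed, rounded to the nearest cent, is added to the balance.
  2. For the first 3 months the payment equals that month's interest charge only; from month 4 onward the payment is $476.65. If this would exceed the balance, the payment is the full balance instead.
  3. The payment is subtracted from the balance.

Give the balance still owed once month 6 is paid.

$103.82

# | Opening | Interest | Payment | End bal
1 | $1,446.95 | $28.94 | $28.94 | $1,446.95
2 | $1,446.95 | $28.94 | $28.94 | $1,446.95
3 | $1,446.95 | $28.94 | $28.94 | $1,446.95
4 | $1,446.95 | $28.94 | $476.65 | $999.24
5 | $999.24 | $28.94 | $476.65 | $551.53
6 | $551.53 | $28.94 | $476.65 | $103.82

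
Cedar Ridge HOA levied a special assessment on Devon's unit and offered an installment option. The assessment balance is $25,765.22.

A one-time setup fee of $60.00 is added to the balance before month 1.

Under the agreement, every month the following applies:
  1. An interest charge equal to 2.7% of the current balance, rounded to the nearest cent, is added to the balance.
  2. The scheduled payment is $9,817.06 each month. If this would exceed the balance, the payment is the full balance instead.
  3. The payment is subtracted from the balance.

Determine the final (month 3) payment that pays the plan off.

$7,537.59

Month 1: $25,825.22 +$697.28 interest = $26,522.50; pay $9,817.06 → $16,705.44
Month 2: $16,705.44 +$451.05 interest = $17,156.49; pay $9,817.06 → $7,339.43
Month 3: $7,339.43 +$198.16 interest = $7,537.59; pay $7,537.59 → $0.00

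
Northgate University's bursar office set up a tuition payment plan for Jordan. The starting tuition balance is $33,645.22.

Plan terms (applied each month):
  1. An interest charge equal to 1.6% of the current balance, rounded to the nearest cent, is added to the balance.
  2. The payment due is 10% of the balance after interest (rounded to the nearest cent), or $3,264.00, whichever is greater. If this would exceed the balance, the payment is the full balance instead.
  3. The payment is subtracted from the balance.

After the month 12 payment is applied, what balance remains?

$0.00

Month 1: $33,645.22 +$538.32 interest = $34,183.54; pay $3,418.35 → $30,765.19
Month 2: $30,765.19 +$492.24 interest = $31,257.43; pay $3,264.00 → $27,993.43
Month 3: $27,993.43 +$447.89 interest = $28,441.32; pay $3,264.00 → $25,177.32
Month 4: $25,177.32 +$402.84 interest = $25,580.16; pay $3,264.00 → $22,316.16
Month 5: $22,316.16 +$357.06 interest = $22,673.22; pay $3,264.00 → $19,409.22
Month 6: $19,409.22 +$310.55 interest = $19,719.77; pay $3,264.00 → $16,455.77
Month 7: $16,455.77 +$263.29 interest = $16,719.06; pay $3,264.00 → $13,455.06
Month 8: $13,455.06 +$215.28 interest = $13,670.34; pay $3,264.00 → $10,406.34
Month 9: $10,406.34 +$166.50 interest = $10,572.84; pay $3,264.00 → $7,308.84
Month 10: $7,308.84 +$116.94 interest = $7,425.78; pay $3,264.00 → $4,161.78
Month 11: $4,161.78 +$66.59 interest = $4,228.37; pay $3,264.00 → $964.37
Month 12: $964.37 +$15.43 interest = $979.80; pay $979.80 → $0.00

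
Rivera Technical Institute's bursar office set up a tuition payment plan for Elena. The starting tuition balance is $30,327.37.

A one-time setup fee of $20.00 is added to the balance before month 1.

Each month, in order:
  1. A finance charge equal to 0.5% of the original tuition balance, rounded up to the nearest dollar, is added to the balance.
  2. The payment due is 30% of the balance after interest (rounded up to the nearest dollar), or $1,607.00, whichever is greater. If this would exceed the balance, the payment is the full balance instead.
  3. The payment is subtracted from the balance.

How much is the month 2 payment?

# | Opening | Interest | Payment | End bal
1 | $30,347.37 | $152.00 | $9,150.00 | $21,349.37
2 | $21,349.37 | $152.00 | $6,451.00 | $15,050.37

$6,451.00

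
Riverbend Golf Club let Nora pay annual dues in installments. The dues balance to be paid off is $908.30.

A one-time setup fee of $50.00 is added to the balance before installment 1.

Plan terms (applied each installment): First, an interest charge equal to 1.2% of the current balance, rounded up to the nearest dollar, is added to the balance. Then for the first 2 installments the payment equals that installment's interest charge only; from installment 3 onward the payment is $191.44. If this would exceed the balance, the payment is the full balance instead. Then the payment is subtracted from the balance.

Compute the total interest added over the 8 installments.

Installment 1: $958.30 +$12.00 interest = $970.30; pay $12.00 → $958.30
Installment 2: $958.30 +$12.00 interest = $970.30; pay $12.00 → $958.30
Installment 3: $958.30 +$12.00 interest = $970.30; pay $191.44 → $778.86
Installment 4: $778.86 +$10.00 interest = $788.86; pay $191.44 → $597.42
Installment 5: $597.42 +$8.00 interest = $605.42; pay $191.44 → $413.98
Installment 6: $413.98 +$5.00 interest = $418.98; pay $191.44 → $227.54
Installment 7: $227.54 +$3.00 interest = $230.54; pay $191.44 → $39.10
Installment 8: $39.10 +$1.00 interest = $40.10; pay $40.10 → $0.00
Total interest: $12.00 + $12.00 + $12.00 + $10.00 + $8.00 + $5.00 + $3.00 + $1.00 = $63.00

$63.00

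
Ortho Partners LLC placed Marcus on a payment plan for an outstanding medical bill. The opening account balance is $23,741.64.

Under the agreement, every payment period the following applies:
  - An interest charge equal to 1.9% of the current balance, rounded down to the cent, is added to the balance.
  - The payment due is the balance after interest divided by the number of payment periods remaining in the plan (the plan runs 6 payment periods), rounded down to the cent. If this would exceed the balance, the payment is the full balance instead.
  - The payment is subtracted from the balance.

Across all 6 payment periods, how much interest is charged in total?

Payment period 1: $23,741.64 +$451.09 interest = $24,192.73; pay $4,032.12 → $20,160.61
Payment period 2: $20,160.61 +$383.05 interest = $20,543.66; pay $4,108.73 → $16,434.93
Payment period 3: $16,434.93 +$312.26 interest = $16,747.19; pay $4,186.79 → $12,560.40
Payment period 4: $12,560.40 +$238.64 interest = $12,799.04; pay $4,266.34 → $8,532.70
Payment period 5: $8,532.70 +$162.12 interest = $8,694.82; pay $4,347.41 → $4,347.41
Payment period 6: $4,347.41 +$82.60 interest = $4,430.01; pay $4,430.01 → $0.00
Total interest: $451.09 + $383.05 + $312.26 + $238.64 + $162.12 + $82.60 = $1,629.76

$1,629.76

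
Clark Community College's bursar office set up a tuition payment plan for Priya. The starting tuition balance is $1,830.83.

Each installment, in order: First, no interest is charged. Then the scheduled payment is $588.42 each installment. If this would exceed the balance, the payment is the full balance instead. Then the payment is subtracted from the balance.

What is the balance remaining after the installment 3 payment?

# | Opening | Payment | End bal
1 | $1,830.83 | $588.42 | $1,242.41
2 | $1,242.41 | $588.42 | $653.99
3 | $653.99 | $588.42 | $65.57

$65.57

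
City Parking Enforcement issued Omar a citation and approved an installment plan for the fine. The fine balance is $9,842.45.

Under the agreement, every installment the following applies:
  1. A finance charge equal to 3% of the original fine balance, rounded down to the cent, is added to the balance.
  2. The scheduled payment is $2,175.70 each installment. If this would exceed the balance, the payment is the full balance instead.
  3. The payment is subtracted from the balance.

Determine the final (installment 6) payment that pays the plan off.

Installment 1: opening $9,842.45; interest $295.27 → $10,137.72; payment $2,175.70; balance $7,962.02
Installment 2: opening $7,962.02; interest $295.27 → $8,257.29; payment $2,175.70; balance $6,081.59
Installment 3: opening $6,081.59; interest $295.27 → $6,376.86; payment $2,175.70; balance $4,201.16
Installment 4: opening $4,201.16; interest $295.27 → $4,496.43; payment $2,175.70; balance $2,320.73
Installment 5: opening $2,320.73; interest $295.27 → $2,616.00; payment $2,175.70; balance $440.30
Installment 6: opening $440.30; interest $295.27 → $735.57; payment $735.57; balance $0.00

$735.57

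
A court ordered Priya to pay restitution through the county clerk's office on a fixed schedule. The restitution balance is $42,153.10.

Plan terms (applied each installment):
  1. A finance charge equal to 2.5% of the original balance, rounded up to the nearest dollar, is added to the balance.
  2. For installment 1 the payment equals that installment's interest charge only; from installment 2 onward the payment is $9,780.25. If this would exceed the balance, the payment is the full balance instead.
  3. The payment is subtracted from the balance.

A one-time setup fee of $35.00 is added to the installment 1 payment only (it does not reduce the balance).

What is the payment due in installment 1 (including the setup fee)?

$1,089.00

Installment 1: $42,153.10 +$1,054.00 interest = $43,207.10; pay $1,054.00 (+ $35.00 fee) → $42,153.10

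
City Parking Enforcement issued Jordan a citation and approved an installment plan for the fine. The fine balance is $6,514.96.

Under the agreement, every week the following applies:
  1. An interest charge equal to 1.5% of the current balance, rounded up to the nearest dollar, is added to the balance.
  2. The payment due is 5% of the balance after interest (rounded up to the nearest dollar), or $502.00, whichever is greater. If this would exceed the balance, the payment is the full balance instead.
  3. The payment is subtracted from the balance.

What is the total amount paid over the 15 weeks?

Week 1: $6,514.96 +$98.00 interest = $6,612.96; pay $502.00 → $6,110.96
Week 2: $6,110.96 +$92.00 interest = $6,202.96; pay $502.00 → $5,700.96
Week 3: $5,700.96 +$86.00 interest = $5,786.96; pay $502.00 → $5,284.96
Week 4: $5,284.96 +$80.00 interest = $5,364.96; pay $502.00 → $4,862.96
Week 5: $4,862.96 +$73.00 interest = $4,935.96; pay $502.00 → $4,433.96
Week 6: $4,433.96 +$67.00 interest = $4,500.96; pay $502.00 → $3,998.96
Week 7: $3,998.96 +$60.00 interest = $4,058.96; pay $502.00 → $3,556.96
Week 8: $3,556.96 +$54.00 interest = $3,610.96; pay $502.00 → $3,108.96
Week 9: $3,108.96 +$47.00 interest = $3,155.96; pay $502.00 → $2,653.96
Week 10: $2,653.96 +$40.00 interest = $2,693.96; pay $502.00 → $2,191.96
Week 11: $2,191.96 +$33.00 interest = $2,224.96; pay $502.00 → $1,722.96
Week 12: $1,722.96 +$26.00 interest = $1,748.96; pay $502.00 → $1,246.96
Week 13: $1,246.96 +$19.00 interest = $1,265.96; pay $502.00 → $763.96
Week 14: $763.96 +$12.00 interest = $775.96; pay $502.00 → $273.96
Week 15: $273.96 +$5.00 interest = $278.96; pay $278.96 → $0.00
Total paid: $7,306.96

$7,306.96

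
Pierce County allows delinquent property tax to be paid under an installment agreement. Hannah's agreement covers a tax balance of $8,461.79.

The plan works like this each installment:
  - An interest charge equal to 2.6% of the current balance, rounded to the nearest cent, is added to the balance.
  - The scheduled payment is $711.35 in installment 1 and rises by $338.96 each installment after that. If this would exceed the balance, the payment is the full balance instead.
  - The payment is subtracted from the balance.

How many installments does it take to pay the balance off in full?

Installment 1: opening $8,461.79; interest $220.01 → $8,681.80; payment $711.35; balance $7,970.45
Installment 2: opening $7,970.45; interest $207.23 → $8,177.68; payment $1,050.31; balance $7,127.37
Installment 3: opening $7,127.37; interest $185.31 → $7,312.68; payment $1,389.27; balance $5,923.41
Installment 4: opening $5,923.41; interest $154.01 → $6,077.42; payment $1,728.23; balance $4,349.19
Installment 5: opening $4,349.19; interest $113.08 → $4,462.27; payment $2,067.19; balance $2,395.08
Installment 6: opening $2,395.08; interest $62.27 → $2,457.35; payment $2,406.15; balance $51.20
Installment 7: opening $51.20; interest $1.33 → $52.53; payment $52.53; balance $0.00
Balance reaches $0.00 in installment 7.

7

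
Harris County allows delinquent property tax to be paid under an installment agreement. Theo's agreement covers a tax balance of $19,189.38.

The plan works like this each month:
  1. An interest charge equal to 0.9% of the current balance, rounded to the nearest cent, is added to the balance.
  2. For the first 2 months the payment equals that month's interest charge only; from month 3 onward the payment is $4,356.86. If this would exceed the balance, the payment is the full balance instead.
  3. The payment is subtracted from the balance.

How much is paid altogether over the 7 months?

Month 1: opening $19,189.38; interest $172.70 → $19,362.08; payment $172.70; balance $19,189.38
Month 2: opening $19,189.38; interest $172.70 → $19,362.08; payment $172.70; balance $19,189.38
Month 3: opening $19,189.38; interest $172.70 → $19,362.08; payment $4,356.86; balance $15,005.22
Month 4: opening $15,005.22; interest $135.05 → $15,140.27; payment $4,356.86; balance $10,783.41
Month 5: opening $10,783.41; interest $97.05 → $10,880.46; payment $4,356.86; balance $6,523.60
Month 6: opening $6,523.60; interest $58.71 → $6,582.31; payment $4,356.86; balance $2,225.45
Month 7: opening $2,225.45; interest $20.03 → $2,245.48; payment $2,245.48; balance $0.00
Total paid: $20,018.32

$20,018.32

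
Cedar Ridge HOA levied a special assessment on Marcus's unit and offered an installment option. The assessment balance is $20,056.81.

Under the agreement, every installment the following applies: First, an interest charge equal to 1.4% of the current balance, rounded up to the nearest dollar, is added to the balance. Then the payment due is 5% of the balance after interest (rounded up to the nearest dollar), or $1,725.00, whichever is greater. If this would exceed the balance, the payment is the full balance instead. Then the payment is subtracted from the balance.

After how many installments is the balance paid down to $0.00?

# | Opening | Interest | Payment | End bal
1 | $20,056.81 | $281.00 | $1,725.00 | $18,612.81
2 | $18,612.81 | $261.00 | $1,725.00 | $17,148.81
3 | $17,148.81 | $241.00 | $1,725.00 | $15,664.81
4 | $15,664.81 | $220.00 | $1,725.00 | $14,159.81
5 | $14,159.81 | $199.00 | $1,725.00 | $12,633.81
6 | $12,633.81 | $177.00 | $1,725.00 | $11,085.81
7 | $11,085.81 | $156.00 | $1,725.00 | $9,516.81
8 | $9,516.81 | $134.00 | $1,725.00 | $7,925.81
9 | $7,925.81 | $111.00 | $1,725.00 | $6,311.81
10 | $6,311.81 | $89.00 | $1,725.00 | $4,675.81
11 | $4,675.81 | $66.00 | $1,725.00 | $3,016.81
12 | $3,016.81 | $43.00 | $1,725.00 | $1,334.81
13 | $1,334.81 | $19.00 | $1,353.81 | $0.00
Balance reaches $0.00 in installment 13.

13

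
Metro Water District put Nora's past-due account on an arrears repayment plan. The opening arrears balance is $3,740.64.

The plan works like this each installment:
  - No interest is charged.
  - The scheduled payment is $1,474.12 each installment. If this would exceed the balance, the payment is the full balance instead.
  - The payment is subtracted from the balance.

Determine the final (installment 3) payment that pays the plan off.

# | Opening | Payment | End bal
1 | $3,740.64 | $1,474.12 | $2,266.52
2 | $2,266.52 | $1,474.12 | $792.40
3 | $792.40 | $792.40 | $0.00

$792.40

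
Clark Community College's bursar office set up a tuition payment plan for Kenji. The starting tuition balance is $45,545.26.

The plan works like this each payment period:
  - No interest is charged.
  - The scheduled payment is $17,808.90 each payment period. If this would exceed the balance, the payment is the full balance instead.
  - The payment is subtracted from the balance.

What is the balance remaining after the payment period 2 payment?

Payment period 1: $45,545.26 − $17,808.90 → $27,736.36
Payment period 2: $27,736.36 − $17,808.90 → $9,927.46

$9,927.46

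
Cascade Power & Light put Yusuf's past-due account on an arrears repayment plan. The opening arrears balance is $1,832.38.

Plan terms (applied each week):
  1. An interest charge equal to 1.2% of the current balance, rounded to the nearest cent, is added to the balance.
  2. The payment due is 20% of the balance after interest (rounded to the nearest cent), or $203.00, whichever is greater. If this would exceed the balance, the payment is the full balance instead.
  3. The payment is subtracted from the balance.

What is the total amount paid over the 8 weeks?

$1,921.69

Week 1: opening $1,832.38; interest $21.99 → $1,854.37; payment $370.87; balance $1,483.50
Week 2: opening $1,483.50; interest $17.80 → $1,501.30; payment $300.26; balance $1,201.04
Week 3: opening $1,201.04; interest $14.41 → $1,215.45; payment $243.09; balance $972.36
Week 4: opening $972.36; interest $11.67 → $984.03; payment $203.00; balance $781.03
Week 5: opening $781.03; interest $9.37 → $790.40; payment $203.00; balance $587.40
Week 6: opening $587.40; interest $7.05 → $594.45; payment $203.00; balance $391.45
Week 7: opening $391.45; interest $4.70 → $396.15; payment $203.00; balance $193.15
Week 8: opening $193.15; interest $2.32 → $195.47; payment $195.47; balance $0.00
Total paid: $1,921.69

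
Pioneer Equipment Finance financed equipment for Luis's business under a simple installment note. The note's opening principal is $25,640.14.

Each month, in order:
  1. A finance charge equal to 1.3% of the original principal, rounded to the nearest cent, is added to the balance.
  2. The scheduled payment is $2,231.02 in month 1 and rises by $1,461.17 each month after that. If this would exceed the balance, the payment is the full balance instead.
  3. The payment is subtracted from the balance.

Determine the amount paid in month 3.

Month 1: opening $25,640.14; interest $333.32 → $25,973.46; payment $2,231.02; balance $23,742.44
Month 2: opening $23,742.44; interest $333.32 → $24,075.76; payment $3,692.19; balance $20,383.57
Month 3: opening $20,383.57; interest $333.32 → $20,716.89; payment $5,153.36; balance $15,563.53

$5,153.36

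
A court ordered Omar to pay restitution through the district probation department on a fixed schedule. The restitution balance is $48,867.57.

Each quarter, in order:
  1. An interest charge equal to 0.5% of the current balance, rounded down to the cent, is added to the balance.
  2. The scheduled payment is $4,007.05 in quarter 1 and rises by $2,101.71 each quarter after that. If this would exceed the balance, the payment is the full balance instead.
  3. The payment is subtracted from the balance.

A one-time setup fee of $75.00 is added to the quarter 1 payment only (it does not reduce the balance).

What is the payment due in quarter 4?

$10,312.18

Quarter 1: opening $48,867.57; interest $244.33 → $49,111.90; payment $4,007.05 (+ $75.00 fee); balance $45,104.85
Quarter 2: opening $45,104.85; interest $225.52 → $45,330.37; payment $6,108.76; balance $39,221.61
Quarter 3: opening $39,221.61; interest $196.10 → $39,417.71; payment $8,210.47; balance $31,207.24
Quarter 4: opening $31,207.24; interest $156.03 → $31,363.27; payment $10,312.18; balance $21,051.09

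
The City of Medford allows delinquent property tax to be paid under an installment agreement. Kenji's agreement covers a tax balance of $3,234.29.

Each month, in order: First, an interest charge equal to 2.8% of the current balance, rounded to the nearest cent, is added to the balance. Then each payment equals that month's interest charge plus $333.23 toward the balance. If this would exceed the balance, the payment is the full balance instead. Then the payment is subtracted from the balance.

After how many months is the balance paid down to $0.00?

10

Month 1: $3,234.29 +$90.56 interest = $3,324.85; pay $423.79 → $2,901.06
Month 2: $2,901.06 +$81.23 interest = $2,982.29; pay $414.46 → $2,567.83
Month 3: $2,567.83 +$71.90 interest = $2,639.73; pay $405.13 → $2,234.60
Month 4: $2,234.60 +$62.57 interest = $2,297.17; pay $395.80 → $1,901.37
Month 5: $1,901.37 +$53.24 interest = $1,954.61; pay $386.47 → $1,568.14
Month 6: $1,568.14 +$43.91 interest = $1,612.05; pay $377.14 → $1,234.91
Month 7: $1,234.91 +$34.58 interest = $1,269.49; pay $367.81 → $901.68
Month 8: $901.68 +$25.25 interest = $926.93; pay $358.48 → $568.45
Month 9: $568.45 +$15.92 interest = $584.37; pay $349.15 → $235.22
Month 10: $235.22 +$6.59 interest = $241.81; pay $241.81 → $0.00
Balance reaches $0.00 in month 10.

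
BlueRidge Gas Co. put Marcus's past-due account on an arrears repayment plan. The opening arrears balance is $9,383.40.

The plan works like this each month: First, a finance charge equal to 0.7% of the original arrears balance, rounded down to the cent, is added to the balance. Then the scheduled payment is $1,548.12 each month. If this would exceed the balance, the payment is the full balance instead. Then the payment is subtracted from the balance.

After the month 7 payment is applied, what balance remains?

Month 1: opening $9,383.40; interest $65.68 → $9,449.08; payment $1,548.12; balance $7,900.96
Month 2: opening $7,900.96; interest $65.68 → $7,966.64; payment $1,548.12; balance $6,418.52
Month 3: opening $6,418.52; interest $65.68 → $6,484.20; payment $1,548.12; balance $4,936.08
Month 4: opening $4,936.08; interest $65.68 → $5,001.76; payment $1,548.12; balance $3,453.64
Month 5: opening $3,453.64; interest $65.68 → $3,519.32; payment $1,548.12; balance $1,971.20
Month 6: opening $1,971.20; interest $65.68 → $2,036.88; payment $1,548.12; balance $488.76
Month 7: opening $488.76; interest $65.68 → $554.44; payment $554.44; balance $0.00

$0.00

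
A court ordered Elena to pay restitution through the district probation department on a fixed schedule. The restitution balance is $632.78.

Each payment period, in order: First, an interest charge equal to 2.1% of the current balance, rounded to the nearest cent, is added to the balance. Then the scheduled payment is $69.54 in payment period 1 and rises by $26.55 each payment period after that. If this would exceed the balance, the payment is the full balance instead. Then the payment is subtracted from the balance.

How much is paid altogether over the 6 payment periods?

$682.96

# | Opening | Interest | Payment | End bal
1 | $632.78 | $13.29 | $69.54 | $576.53
2 | $576.53 | $12.11 | $96.09 | $492.55
3 | $492.55 | $10.34 | $122.64 | $380.25
4 | $380.25 | $7.99 | $149.19 | $239.05
5 | $239.05 | $5.02 | $175.74 | $68.33
6 | $68.33 | $1.43 | $69.76 | $0.00
Total paid: $682.96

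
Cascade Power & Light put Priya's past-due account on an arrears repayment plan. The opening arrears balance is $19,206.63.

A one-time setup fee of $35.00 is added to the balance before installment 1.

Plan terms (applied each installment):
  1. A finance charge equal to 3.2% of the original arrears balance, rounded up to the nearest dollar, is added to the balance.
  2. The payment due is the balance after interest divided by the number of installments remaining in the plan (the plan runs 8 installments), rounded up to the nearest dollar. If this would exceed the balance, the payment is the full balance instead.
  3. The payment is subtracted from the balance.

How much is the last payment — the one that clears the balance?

Installment 1: $19,241.63 +$615.00 interest = $19,856.63; pay $2,483.00 → $17,373.63
Installment 2: $17,373.63 +$615.00 interest = $17,988.63; pay $2,570.00 → $15,418.63
Installment 3: $15,418.63 +$615.00 interest = $16,033.63; pay $2,673.00 → $13,360.63
Installment 4: $13,360.63 +$615.00 interest = $13,975.63; pay $2,796.00 → $11,179.63
Installment 5: $11,179.63 +$615.00 interest = $11,794.63; pay $2,949.00 → $8,845.63
Installment 6: $8,845.63 +$615.00 interest = $9,460.63; pay $3,154.00 → $6,306.63
Installment 7: $6,306.63 +$615.00 interest = $6,921.63; pay $3,461.00 → $3,460.63
Installment 8: $3,460.63 +$615.00 interest = $4,075.63; pay $4,075.63 → $0.00

$4,075.63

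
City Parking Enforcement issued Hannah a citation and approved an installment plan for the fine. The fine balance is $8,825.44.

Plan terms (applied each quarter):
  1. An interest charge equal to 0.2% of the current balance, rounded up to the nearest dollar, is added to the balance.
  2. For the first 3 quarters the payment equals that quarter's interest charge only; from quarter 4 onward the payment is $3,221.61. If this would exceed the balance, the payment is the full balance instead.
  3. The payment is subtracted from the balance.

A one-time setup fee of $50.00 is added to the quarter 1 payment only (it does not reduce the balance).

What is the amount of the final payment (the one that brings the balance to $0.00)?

$2,417.22

# | Opening | Interest | Payment | Fee | End bal
1 | $8,825.44 | $18.00 | $18.00 | $50.00 | $8,825.44
2 | $8,825.44 | $18.00 | $18.00 | — | $8,825.44
3 | $8,825.44 | $18.00 | $18.00 | — | $8,825.44
4 | $8,825.44 | $18.00 | $3,221.61 | — | $5,621.83
5 | $5,621.83 | $12.00 | $3,221.61 | — | $2,412.22
6 | $2,412.22 | $5.00 | $2,417.22 | — | $0.00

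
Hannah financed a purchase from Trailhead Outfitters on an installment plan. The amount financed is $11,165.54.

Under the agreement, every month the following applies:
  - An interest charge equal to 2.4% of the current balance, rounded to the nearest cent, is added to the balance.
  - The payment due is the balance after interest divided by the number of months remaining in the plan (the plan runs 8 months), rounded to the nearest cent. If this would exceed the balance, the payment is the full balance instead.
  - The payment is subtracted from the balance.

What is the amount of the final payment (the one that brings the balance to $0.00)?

Month 1: $11,165.54 +$267.97 interest = $11,433.51; pay $1,429.19 → $10,004.32
Month 2: $10,004.32 +$240.10 interest = $10,244.42; pay $1,463.49 → $8,780.93
Month 3: $8,780.93 +$210.74 interest = $8,991.67; pay $1,498.61 → $7,493.06
Month 4: $7,493.06 +$179.83 interest = $7,672.89; pay $1,534.58 → $6,138.31
Month 5: $6,138.31 +$147.32 interest = $6,285.63; pay $1,571.41 → $4,714.22
Month 6: $4,714.22 +$113.14 interest = $4,827.36; pay $1,609.12 → $3,218.24
Month 7: $3,218.24 +$77.24 interest = $3,295.48; pay $1,647.74 → $1,647.74
Month 8: $1,647.74 +$39.55 interest = $1,687.29; pay $1,687.29 → $0.00

$1,687.29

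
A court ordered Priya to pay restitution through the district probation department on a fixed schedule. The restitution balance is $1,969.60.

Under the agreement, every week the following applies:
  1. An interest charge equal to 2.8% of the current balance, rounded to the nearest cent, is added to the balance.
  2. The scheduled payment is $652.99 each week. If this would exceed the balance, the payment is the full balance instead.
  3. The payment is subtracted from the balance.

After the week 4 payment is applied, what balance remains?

# | Opening | Interest | Payment | End bal
1 | $1,969.60 | $55.15 | $652.99 | $1,371.76
2 | $1,371.76 | $38.41 | $652.99 | $757.18
3 | $757.18 | $21.20 | $652.99 | $125.39
4 | $125.39 | $3.51 | $128.90 | $0.00

$0.00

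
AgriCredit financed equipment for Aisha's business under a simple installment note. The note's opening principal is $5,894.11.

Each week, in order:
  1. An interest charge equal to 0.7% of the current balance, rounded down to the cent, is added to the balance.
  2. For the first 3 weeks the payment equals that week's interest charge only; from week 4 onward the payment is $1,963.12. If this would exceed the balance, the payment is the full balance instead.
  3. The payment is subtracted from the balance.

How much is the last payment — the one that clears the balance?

$88.66

Week 1: opening $5,894.11; interest $41.25 → $5,935.36; payment $41.25; balance $5,894.11
Week 2: opening $5,894.11; interest $41.25 → $5,935.36; payment $41.25; balance $5,894.11
Week 3: opening $5,894.11; interest $41.25 → $5,935.36; payment $41.25; balance $5,894.11
Week 4: opening $5,894.11; interest $41.25 → $5,935.36; payment $1,963.12; balance $3,972.24
Week 5: opening $3,972.24; interest $27.80 → $4,000.04; payment $1,963.12; balance $2,036.92
Week 6: opening $2,036.92; interest $14.25 → $2,051.17; payment $1,963.12; balance $88.05
Week 7: opening $88.05; interest $0.61 → $88.66; payment $88.66; balance $0.00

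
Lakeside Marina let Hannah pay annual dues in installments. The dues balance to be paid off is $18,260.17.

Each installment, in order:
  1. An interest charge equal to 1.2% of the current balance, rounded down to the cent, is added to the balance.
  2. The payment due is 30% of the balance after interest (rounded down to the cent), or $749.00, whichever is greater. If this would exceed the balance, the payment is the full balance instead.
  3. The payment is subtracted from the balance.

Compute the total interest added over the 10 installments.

Installment 1: opening $18,260.17; interest $219.12 → $18,479.29; payment $5,543.78; balance $12,935.51
Installment 2: opening $12,935.51; interest $155.22 → $13,090.73; payment $3,927.21; balance $9,163.52
Installment 3: opening $9,163.52; interest $109.96 → $9,273.48; payment $2,782.04; balance $6,491.44
Installment 4: opening $6,491.44; interest $77.89 → $6,569.33; payment $1,970.79; balance $4,598.54
Installment 5: opening $4,598.54; interest $55.18 → $4,653.72; payment $1,396.11; balance $3,257.61
Installment 6: opening $3,257.61; interest $39.09 → $3,296.70; payment $989.01; balance $2,307.69
Installment 7: opening $2,307.69; interest $27.69 → $2,335.38; payment $749.00; balance $1,586.38
Installment 8: opening $1,586.38; interest $19.03 → $1,605.41; payment $749.00; balance $856.41
Installment 9: opening $856.41; interest $10.27 → $866.68; payment $749.00; balance $117.68
Installment 10: opening $117.68; interest $1.41 → $119.09; payment $119.09; balance $0.00
Total interest: $219.12 + $155.22 + $109.96 + $77.89 + $55.18 + $39.09 + $27.69 + $19.03 + $10.27 + $1.41 = $714.86

$714.86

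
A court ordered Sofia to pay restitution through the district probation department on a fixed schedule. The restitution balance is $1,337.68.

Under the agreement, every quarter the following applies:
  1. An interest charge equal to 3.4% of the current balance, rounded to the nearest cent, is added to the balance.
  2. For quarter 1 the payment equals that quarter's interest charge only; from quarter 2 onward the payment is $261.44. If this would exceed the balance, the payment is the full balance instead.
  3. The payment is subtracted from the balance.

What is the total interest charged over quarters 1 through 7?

# | Opening | Interest | Payment | End bal
1 | $1,337.68 | $45.48 | $45.48 | $1,337.68
2 | $1,337.68 | $45.48 | $261.44 | $1,121.72
3 | $1,121.72 | $38.14 | $261.44 | $898.42
4 | $898.42 | $30.55 | $261.44 | $667.53
5 | $667.53 | $22.70 | $261.44 | $428.79
6 | $428.79 | $14.58 | $261.44 | $181.93
7 | $181.93 | $6.19 | $188.12 | $0.00
Total interest: $45.48 + $45.48 + $38.14 + $30.55 + $22.70 + $14.58 + $6.19 = $203.12

$203.12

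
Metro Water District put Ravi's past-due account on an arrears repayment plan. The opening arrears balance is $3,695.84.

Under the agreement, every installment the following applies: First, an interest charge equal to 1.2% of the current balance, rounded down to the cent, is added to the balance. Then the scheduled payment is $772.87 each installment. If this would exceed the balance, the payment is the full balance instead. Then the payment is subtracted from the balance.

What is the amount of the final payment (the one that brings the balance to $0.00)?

Installment 1: opening $3,695.84; interest $44.35 → $3,740.19; payment $772.87; balance $2,967.32
Installment 2: opening $2,967.32; interest $35.60 → $3,002.92; payment $772.87; balance $2,230.05
Installment 3: opening $2,230.05; interest $26.76 → $2,256.81; payment $772.87; balance $1,483.94
Installment 4: opening $1,483.94; interest $17.80 → $1,501.74; payment $772.87; balance $728.87
Installment 5: opening $728.87; interest $8.74 → $737.61; payment $737.61; balance $0.00

$737.61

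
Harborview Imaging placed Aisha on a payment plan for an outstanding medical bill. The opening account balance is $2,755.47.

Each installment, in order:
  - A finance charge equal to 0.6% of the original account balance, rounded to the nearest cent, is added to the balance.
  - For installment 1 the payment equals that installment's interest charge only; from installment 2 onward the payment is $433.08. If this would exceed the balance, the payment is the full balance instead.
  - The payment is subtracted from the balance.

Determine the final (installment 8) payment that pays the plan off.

# | Opening | Interest | Payment | End bal
1 | $2,755.47 | $16.53 | $16.53 | $2,755.47
2 | $2,755.47 | $16.53 | $433.08 | $2,338.92
3 | $2,338.92 | $16.53 | $433.08 | $1,922.37
4 | $1,922.37 | $16.53 | $433.08 | $1,505.82
5 | $1,505.82 | $16.53 | $433.08 | $1,089.27
6 | $1,089.27 | $16.53 | $433.08 | $672.72
7 | $672.72 | $16.53 | $433.08 | $256.17
8 | $256.17 | $16.53 | $272.70 | $0.00

$272.70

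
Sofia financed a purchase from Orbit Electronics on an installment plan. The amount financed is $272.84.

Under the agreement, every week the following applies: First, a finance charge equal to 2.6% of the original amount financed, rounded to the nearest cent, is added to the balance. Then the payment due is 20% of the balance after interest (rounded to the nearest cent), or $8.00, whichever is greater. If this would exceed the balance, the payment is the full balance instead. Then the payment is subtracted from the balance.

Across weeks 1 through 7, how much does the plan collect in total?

Week 1: $272.84 +$7.09 interest = $279.93; pay $55.99 → $223.94
Week 2: $223.94 +$7.09 interest = $231.03; pay $46.21 → $184.82
Week 3: $184.82 +$7.09 interest = $191.91; pay $38.38 → $153.53
Week 4: $153.53 +$7.09 interest = $160.62; pay $32.12 → $128.50
Week 5: $128.50 +$7.09 interest = $135.59; pay $27.12 → $108.47
Week 6: $108.47 +$7.09 interest = $115.56; pay $23.11 → $92.45
Week 7: $92.45 +$7.09 interest = $99.54; pay $19.91 → $79.63
Total paid: $242.84

$242.84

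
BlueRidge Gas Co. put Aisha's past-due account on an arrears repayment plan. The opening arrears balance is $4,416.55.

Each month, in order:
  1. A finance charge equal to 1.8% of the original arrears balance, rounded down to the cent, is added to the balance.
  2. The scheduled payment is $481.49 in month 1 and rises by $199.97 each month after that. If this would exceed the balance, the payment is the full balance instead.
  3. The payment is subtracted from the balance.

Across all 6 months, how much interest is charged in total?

# | Opening | Interest | Payment | End bal
1 | $4,416.55 | $79.49 | $481.49 | $4,014.55
2 | $4,014.55 | $79.49 | $681.46 | $3,412.58
3 | $3,412.58 | $79.49 | $881.43 | $2,610.64
4 | $2,610.64 | $79.49 | $1,081.40 | $1,608.73
5 | $1,608.73 | $79.49 | $1,281.37 | $406.85
6 | $406.85 | $79.49 | $486.34 | $0.00
Total interest: $79.49 + $79.49 + $79.49 + $79.49 + $79.49 + $79.49 = $476.94

$476.94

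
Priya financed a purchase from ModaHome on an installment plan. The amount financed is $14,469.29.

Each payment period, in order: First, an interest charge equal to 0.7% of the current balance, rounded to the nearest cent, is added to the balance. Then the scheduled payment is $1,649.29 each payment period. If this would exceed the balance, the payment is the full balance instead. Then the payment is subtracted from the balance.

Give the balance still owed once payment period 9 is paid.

$140.71

Payment period 1: opening $14,469.29; interest $101.29 → $14,570.58; payment $1,649.29; balance $12,921.29
Payment period 2: opening $12,921.29; interest $90.45 → $13,011.74; payment $1,649.29; balance $11,362.45
Payment period 3: opening $11,362.45; interest $79.54 → $11,441.99; payment $1,649.29; balance $9,792.70
Payment period 4: opening $9,792.70; interest $68.55 → $9,861.25; payment $1,649.29; balance $8,211.96
Payment period 5: opening $8,211.96; interest $57.48 → $8,269.44; payment $1,649.29; balance $6,620.15
Payment period 6: opening $6,620.15; interest $46.34 → $6,666.49; payment $1,649.29; balance $5,017.20
Payment period 7: opening $5,017.20; interest $35.12 → $5,052.32; payment $1,649.29; balance $3,403.03
Payment period 8: opening $3,403.03; interest $23.82 → $3,426.85; payment $1,649.29; balance $1,777.56
Payment period 9: opening $1,777.56; interest $12.44 → $1,790.00; payment $1,649.29; balance $140.71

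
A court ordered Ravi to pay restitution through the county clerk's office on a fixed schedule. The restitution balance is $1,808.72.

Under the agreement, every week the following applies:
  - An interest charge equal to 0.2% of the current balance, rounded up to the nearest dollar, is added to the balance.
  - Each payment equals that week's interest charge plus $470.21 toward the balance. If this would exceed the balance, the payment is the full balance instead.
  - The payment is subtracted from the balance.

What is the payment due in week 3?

Week 1: opening $1,808.72; interest $4.00 → $1,812.72; payment $474.21; balance $1,338.51
Week 2: opening $1,338.51; interest $3.00 → $1,341.51; payment $473.21; balance $868.30
Week 3: opening $868.30; interest $2.00 → $870.30; payment $472.21; balance $398.09

$472.21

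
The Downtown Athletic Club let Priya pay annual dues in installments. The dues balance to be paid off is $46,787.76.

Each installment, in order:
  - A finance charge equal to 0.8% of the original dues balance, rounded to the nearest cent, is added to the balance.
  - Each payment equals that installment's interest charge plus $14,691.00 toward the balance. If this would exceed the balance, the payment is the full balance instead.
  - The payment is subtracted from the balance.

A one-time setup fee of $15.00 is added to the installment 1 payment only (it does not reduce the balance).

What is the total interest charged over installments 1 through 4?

Installment 1: opening $46,787.76; interest $374.30 → $47,162.06; payment $15,065.30 (+ $15.00 fee); balance $32,096.76
Installment 2: opening $32,096.76; interest $374.30 → $32,471.06; payment $15,065.30; balance $17,405.76
Installment 3: opening $17,405.76; interest $374.30 → $17,780.06; payment $15,065.30; balance $2,714.76
Installment 4: opening $2,714.76; interest $374.30 → $3,089.06; payment $3,089.06; balance $0.00
Total interest: $374.30 + $374.30 + $374.30 + $374.30 = $1,497.20

$1,497.20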